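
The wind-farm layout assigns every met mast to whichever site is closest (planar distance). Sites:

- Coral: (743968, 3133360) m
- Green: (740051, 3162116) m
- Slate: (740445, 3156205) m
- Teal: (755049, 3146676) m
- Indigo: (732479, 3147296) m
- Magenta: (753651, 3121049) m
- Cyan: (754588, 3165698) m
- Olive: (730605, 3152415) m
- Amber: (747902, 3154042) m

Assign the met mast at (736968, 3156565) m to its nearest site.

Squared distances to each site:
Coral: 587472025.000; Green: 40318490.000; Slate: 12219129.000; Teal: 424714882.000; Indigo: 106065482.000; Magenta: 1539708745.000; Cyan: 393876089.000; Olive: 57710269.000; Amber: 125917885.000.
Minimum at Slate.

Slate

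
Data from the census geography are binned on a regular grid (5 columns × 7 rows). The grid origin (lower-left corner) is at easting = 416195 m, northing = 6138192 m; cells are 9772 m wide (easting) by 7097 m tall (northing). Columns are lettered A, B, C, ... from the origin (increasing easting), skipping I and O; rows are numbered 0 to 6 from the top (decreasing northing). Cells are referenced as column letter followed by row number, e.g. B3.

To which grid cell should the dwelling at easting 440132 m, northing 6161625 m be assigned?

C3

Column index: ⌊(440132 − 416195) / 9772⌋ = ⌊2.450⌋ = 2 → column C
Row offset from origin: ⌊(6161625 − 6138192) / 7097⌋ = ⌊3.302⌋ = 3 → row 3 (counted from top)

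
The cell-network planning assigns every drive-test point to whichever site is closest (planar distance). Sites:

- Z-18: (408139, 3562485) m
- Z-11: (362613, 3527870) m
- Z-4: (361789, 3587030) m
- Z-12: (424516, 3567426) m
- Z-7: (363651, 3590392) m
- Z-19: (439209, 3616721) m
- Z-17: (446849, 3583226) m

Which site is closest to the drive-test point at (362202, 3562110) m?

Z-4

Squared distances to each site:
Z-18: 2110348594.000; Z-11: 1172546521.000; Z-4: 621176969.000; Z-12: 3911294452.000; Z-7: 801971125.000; Z-19: 8912439370.000; Z-17: 7611000065.000.
Minimum at Z-4.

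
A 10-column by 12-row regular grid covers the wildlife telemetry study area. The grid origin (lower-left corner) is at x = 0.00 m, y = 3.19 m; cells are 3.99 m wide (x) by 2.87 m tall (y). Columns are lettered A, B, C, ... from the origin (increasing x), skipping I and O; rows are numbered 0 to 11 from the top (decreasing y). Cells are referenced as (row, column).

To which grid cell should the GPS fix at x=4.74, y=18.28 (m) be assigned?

(6, B)

Column index: ⌊(4.74 − 0.00) / 3.99⌋ = ⌊1.188⌋ = 1 → column B
Row offset from origin: ⌊(18.28 − 3.19) / 2.87⌋ = ⌊5.258⌋ = 5 → row 6 (counted from top)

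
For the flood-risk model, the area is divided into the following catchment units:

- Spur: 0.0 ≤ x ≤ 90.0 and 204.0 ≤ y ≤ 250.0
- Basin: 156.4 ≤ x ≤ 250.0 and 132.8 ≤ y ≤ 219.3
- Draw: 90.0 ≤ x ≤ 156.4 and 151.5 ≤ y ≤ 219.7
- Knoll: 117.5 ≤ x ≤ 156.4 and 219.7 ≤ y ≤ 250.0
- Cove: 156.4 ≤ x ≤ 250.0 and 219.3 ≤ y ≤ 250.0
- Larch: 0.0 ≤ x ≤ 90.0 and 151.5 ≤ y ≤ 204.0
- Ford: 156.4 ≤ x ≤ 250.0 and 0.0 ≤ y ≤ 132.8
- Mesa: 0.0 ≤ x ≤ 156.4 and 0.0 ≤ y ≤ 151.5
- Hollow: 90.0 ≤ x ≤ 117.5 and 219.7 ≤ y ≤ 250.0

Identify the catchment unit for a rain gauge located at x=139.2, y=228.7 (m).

Knoll

The point has x = 139.2 and y = 228.7.
Only Knoll satisfies 117.5 ≤ x ≤ 156.4 and 219.7 ≤ y ≤ 250.0.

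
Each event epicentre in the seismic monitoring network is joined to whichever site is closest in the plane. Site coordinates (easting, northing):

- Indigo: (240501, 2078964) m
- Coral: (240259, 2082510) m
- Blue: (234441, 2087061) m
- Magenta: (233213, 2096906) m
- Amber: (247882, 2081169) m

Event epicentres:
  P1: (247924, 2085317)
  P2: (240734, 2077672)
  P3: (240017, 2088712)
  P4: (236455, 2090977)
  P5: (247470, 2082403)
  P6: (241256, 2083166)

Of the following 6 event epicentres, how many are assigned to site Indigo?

1

P1 → Amber
P2 → Indigo
P3 → Blue
P4 → Blue
P5 → Amber
P6 → Coral
1 of the 6 goes to Indigo.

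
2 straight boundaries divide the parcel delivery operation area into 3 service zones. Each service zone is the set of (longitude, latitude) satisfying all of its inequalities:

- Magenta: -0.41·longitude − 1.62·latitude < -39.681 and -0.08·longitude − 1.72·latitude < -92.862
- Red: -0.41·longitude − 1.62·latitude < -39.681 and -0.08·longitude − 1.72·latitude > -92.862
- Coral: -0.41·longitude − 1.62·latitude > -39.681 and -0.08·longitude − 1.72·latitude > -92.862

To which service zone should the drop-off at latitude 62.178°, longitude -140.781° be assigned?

-0.41·-140.781 − 1.62·62.178 = -43.008, which is < -39.681
-0.08·-140.781 − 1.72·62.178 = -95.684, which is < -92.862
This sign pattern matches Magenta.

Magenta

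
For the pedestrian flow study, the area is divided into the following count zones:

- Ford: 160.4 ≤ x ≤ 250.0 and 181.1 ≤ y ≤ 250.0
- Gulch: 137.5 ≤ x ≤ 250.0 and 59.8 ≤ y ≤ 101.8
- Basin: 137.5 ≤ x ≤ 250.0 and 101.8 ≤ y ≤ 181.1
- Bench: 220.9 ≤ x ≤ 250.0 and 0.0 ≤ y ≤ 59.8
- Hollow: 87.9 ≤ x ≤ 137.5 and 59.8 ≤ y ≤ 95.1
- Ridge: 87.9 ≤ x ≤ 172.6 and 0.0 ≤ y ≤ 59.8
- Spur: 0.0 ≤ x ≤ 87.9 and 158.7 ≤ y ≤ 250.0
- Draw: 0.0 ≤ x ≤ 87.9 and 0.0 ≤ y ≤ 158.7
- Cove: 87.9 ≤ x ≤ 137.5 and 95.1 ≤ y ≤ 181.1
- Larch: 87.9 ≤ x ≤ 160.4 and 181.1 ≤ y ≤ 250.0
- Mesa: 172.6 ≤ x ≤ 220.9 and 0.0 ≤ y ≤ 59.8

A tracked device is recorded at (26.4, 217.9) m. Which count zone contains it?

Spur

The point has x = 26.4 and y = 217.9.
Only Spur satisfies 0.0 ≤ x ≤ 87.9 and 158.7 ≤ y ≤ 250.0.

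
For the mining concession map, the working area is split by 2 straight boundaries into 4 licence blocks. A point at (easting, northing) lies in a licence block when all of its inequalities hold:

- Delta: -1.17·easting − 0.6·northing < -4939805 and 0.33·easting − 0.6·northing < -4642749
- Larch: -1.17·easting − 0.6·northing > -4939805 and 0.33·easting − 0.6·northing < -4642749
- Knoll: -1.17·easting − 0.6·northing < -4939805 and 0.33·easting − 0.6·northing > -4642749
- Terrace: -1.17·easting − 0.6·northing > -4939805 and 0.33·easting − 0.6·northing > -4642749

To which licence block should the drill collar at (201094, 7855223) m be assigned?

Delta

-1.17·201094 − 0.6·7855223 = -4948413.780, which is < -4939805
0.33·201094 − 0.6·7855223 = -4646772.780, which is < -4642749
This sign pattern matches Delta.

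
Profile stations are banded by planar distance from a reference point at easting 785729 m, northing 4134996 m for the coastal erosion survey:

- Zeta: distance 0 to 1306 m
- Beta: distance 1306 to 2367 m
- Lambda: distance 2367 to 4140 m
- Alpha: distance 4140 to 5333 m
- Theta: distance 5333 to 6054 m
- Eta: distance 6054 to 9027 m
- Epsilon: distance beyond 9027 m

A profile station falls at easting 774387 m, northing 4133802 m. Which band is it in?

Epsilon

Distance = √((774387−785729)² + (4133802−4134996)²) = √(128640964.000 + 1425636.000) = 11404.674 m.
9027 ≤ 11404.674 < ∞ → Epsilon.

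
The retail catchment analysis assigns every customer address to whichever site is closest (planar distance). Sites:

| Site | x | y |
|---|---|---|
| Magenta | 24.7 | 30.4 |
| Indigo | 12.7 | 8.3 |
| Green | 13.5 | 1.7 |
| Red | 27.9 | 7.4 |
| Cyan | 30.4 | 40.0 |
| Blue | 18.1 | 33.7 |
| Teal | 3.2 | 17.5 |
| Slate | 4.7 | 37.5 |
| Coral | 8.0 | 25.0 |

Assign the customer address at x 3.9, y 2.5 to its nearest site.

Squared distances to each site:
Magenta: 1211.050; Indigo: 111.080; Green: 92.800; Red: 600.010; Cyan: 2108.500; Blue: 1175.080; Teal: 225.490; Slate: 1225.640; Coral: 523.060.
Minimum at Green.

Green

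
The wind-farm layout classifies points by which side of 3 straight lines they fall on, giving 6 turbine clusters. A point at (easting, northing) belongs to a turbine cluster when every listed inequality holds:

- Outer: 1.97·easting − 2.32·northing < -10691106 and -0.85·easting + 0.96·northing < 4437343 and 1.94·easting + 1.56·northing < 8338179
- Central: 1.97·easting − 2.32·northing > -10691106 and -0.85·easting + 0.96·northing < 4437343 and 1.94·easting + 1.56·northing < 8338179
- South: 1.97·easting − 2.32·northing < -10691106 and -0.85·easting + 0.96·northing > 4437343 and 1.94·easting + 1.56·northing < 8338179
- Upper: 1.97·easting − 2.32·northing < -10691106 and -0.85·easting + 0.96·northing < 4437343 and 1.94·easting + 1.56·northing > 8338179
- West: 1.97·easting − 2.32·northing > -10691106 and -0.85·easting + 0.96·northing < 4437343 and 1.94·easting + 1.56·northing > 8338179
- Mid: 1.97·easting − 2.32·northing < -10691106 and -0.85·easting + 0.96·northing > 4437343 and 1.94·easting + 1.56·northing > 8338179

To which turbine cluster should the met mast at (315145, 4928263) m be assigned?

South

1.97·315145 − 2.32·4928263 = -10812734.510, which is < -10691106
-0.85·315145 + 0.96·4928263 = 4463259.230, which is > 4437343
1.94·315145 + 1.56·4928263 = 8299471.580, which is < 8338179
This sign pattern matches South.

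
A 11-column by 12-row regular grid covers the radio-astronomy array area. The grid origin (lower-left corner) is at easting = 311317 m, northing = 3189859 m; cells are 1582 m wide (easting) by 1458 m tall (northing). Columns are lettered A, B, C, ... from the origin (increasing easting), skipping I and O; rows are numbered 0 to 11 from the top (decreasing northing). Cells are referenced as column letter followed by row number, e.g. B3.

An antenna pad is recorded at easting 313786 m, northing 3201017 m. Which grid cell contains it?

B4

Column index: ⌊(313786 − 311317) / 1582⌋ = ⌊1.561⌋ = 1 → column B
Row offset from origin: ⌊(3201017 − 3189859) / 1458⌋ = ⌊7.653⌋ = 7 → row 4 (counted from top)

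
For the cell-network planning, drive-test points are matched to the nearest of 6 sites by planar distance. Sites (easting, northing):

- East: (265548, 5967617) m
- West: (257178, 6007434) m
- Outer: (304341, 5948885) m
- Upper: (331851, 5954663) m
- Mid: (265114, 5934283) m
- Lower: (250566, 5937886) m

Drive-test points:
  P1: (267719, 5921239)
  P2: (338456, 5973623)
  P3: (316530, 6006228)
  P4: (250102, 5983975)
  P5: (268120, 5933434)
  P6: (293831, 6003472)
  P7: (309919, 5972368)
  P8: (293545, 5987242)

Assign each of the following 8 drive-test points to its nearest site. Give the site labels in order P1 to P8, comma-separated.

Mid, Upper, Upper, East, Mid, West, Outer, East

P1 → Mid (d²=176931961.00)
P2 → Upper (d²=403107625.00)
P3 → Upper (d²=2893682266.00)
P4 → East (d²=506163080.00)
P5 → Mid (d²=9756837.00)
P6 → West (d²=1359139853.00)
P7 → Outer (d²=582565373.00)
P8 → East (d²=1168972634.00)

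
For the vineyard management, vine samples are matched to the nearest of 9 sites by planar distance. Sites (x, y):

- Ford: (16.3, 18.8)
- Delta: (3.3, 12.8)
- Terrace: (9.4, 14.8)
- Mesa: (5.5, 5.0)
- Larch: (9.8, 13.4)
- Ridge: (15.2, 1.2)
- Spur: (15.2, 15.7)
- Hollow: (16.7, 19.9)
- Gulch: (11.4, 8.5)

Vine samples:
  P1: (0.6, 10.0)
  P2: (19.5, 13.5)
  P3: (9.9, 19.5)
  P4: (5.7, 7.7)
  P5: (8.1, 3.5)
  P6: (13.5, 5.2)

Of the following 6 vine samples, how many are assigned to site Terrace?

P1 → Delta
P2 → Spur
P3 → Terrace
P4 → Mesa
P5 → Mesa
P6 → Gulch
1 of the 6 goes to Terrace.

1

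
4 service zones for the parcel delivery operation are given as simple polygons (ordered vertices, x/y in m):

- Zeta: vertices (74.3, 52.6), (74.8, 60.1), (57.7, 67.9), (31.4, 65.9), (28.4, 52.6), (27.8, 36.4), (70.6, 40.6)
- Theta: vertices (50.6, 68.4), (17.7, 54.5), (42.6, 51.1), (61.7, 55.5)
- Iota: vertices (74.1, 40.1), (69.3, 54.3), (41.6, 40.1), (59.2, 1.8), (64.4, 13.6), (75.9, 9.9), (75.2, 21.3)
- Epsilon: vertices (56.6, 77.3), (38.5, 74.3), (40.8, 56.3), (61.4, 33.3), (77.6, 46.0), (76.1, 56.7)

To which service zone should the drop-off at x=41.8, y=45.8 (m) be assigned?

Cast a ray rightward from (41.8, 45.8). For each polygon, the edges (by vertex number in listed order) whose endpoints lie on opposite sides of y = 45.8, where each meets that height, and whether that is right or left of the point:
Zeta: 5–6 at x≈28.15 (left), 7–1 at x≈72.20 (right) → 1 crossing.
Theta: no edge straddles that height → 0 crossings.
Iota: 1–2 at x≈72.17 (right), 2–3 at x≈52.72 (right) → 2 crossings.
Epsilon: 3–4 at x≈50.20 (right), 4–5 at x≈77.34 (right) → 2 crossings.
Only Zeta has an odd count, so the point is inside Zeta.

Zeta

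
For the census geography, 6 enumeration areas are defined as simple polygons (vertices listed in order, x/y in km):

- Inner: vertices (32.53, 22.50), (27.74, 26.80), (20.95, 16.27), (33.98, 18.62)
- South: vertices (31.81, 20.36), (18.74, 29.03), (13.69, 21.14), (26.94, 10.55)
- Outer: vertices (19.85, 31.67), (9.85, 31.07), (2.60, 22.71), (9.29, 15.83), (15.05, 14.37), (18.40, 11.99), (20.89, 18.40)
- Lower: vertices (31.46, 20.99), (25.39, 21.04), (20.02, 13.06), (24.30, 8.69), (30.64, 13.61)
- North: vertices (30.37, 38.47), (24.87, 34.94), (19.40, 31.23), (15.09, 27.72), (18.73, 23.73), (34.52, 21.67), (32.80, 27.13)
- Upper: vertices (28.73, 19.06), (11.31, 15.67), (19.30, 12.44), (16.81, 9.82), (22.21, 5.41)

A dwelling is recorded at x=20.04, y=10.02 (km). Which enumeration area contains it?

Cast a ray rightward from (20.04, 10.02). For each polygon, the edges (by vertex number in listed order) whose endpoints lie on opposite sides of y = 10.02, where each meets that height, and whether that is right or left of the point:
Inner: no edge straddles that height → 0 crossings.
South: no edge straddles that height → 0 crossings.
Outer: no edge straddles that height → 0 crossings.
Lower: 3–4 at x≈22.997 (right), 4–5 at x≈26.014 (right) → 2 crossings.
North: no edge straddles that height → 0 crossings.
Upper: 3–4 at x≈17.000 (left), 5–1 at x≈24.412 (right) → 1 crossing.
Only Upper has an odd count, so the point is inside Upper.

Upper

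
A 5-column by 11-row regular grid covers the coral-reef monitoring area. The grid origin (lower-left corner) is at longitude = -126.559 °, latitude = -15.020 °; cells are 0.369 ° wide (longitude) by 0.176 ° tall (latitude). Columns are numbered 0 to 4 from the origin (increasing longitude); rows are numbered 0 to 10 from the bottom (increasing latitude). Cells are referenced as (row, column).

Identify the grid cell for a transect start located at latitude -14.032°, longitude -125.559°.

(5, 2)

Column index: ⌊(-125.559 − -126.559) / 0.369⌋ = ⌊2.710⌋ = 2
Row offset from origin: ⌊(-14.032 − -15.020) / 0.176⌋ = ⌊5.614⌋ = 5 → row 5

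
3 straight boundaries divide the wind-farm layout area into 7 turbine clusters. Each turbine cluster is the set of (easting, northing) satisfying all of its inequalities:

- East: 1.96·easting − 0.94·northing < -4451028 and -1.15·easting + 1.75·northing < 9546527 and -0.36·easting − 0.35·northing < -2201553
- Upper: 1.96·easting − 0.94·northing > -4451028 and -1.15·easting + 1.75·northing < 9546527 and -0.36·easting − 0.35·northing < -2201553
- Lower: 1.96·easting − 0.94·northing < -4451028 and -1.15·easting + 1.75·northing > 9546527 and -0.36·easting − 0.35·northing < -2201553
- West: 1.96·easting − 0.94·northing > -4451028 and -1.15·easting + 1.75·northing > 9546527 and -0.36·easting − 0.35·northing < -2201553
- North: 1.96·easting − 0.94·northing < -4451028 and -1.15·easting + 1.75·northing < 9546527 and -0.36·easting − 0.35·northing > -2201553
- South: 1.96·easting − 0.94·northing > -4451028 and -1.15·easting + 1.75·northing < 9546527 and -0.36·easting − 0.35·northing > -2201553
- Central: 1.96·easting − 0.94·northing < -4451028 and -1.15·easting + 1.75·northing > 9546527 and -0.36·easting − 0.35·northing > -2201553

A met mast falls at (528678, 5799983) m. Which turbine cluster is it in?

1.96·528678 − 0.94·5799983 = -4415775.140, which is > -4451028
-1.15·528678 + 1.75·5799983 = 9541990.550, which is < 9546527
-0.36·528678 − 0.35·5799983 = -2220318.130, which is < -2201553
This sign pattern matches Upper.

Upper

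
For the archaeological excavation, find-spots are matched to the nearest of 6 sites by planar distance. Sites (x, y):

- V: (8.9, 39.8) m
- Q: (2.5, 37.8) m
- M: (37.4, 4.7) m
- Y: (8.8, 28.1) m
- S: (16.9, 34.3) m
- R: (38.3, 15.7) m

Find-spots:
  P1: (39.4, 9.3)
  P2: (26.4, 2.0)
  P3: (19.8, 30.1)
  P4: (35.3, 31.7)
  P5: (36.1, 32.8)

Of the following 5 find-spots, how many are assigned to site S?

1

P1 → M
P2 → M
P3 → S
P4 → R
P5 → R
1 of the 5 goes to S.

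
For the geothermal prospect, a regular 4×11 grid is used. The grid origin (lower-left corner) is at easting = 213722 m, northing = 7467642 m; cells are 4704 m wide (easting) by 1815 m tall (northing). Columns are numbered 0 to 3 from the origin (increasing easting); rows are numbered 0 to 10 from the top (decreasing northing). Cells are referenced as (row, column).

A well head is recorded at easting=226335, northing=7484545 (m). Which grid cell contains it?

Column index: ⌊(226335 − 213722) / 4704⌋ = ⌊2.681⌋ = 2
Row offset from origin: ⌊(7484545 − 7467642) / 1815⌋ = ⌊9.313⌋ = 9 → row 1 (counted from top)

(1, 2)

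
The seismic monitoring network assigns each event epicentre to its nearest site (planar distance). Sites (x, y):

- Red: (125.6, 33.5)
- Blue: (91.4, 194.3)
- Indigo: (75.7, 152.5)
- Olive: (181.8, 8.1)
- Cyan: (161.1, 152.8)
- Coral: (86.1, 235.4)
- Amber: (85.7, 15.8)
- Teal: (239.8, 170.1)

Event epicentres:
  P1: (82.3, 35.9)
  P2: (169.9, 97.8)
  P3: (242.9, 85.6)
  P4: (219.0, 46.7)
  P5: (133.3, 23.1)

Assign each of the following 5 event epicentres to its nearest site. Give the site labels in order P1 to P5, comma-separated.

P1 → Amber (d²=415.57)
P2 → Cyan (d²=3102.44)
P3 → Teal (d²=7149.86)
P4 → Olive (d²=2873.80)
P5 → Red (d²=167.45)

Amber, Cyan, Teal, Olive, Red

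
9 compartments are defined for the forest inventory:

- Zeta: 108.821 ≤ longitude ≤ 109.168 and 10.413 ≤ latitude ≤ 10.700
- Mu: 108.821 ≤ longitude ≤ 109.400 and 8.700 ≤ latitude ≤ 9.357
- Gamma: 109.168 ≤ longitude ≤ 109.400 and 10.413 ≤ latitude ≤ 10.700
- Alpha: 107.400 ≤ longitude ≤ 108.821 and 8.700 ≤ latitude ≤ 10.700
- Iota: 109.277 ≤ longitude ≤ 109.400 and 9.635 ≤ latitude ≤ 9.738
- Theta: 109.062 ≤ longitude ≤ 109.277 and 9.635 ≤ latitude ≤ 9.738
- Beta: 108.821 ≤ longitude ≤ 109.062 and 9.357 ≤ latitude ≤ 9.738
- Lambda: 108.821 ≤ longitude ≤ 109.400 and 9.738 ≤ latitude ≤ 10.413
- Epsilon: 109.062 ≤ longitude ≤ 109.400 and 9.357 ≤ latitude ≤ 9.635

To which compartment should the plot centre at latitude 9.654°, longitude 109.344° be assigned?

Iota

The point has longitude = 109.344 and latitude = 9.654.
Only Iota satisfies 109.277 ≤ longitude ≤ 109.400 and 9.635 ≤ latitude ≤ 9.738.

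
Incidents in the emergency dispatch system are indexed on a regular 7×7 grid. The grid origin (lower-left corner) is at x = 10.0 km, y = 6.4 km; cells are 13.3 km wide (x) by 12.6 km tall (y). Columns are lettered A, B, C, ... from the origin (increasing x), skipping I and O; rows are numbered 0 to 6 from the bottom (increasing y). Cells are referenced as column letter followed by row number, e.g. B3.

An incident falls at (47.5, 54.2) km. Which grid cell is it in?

C3

Column index: ⌊(47.5 − 10.0) / 13.3⌋ = ⌊2.820⌋ = 2 → column C
Row offset from origin: ⌊(54.2 − 6.4) / 12.6⌋ = ⌊3.794⌋ = 3 → row 3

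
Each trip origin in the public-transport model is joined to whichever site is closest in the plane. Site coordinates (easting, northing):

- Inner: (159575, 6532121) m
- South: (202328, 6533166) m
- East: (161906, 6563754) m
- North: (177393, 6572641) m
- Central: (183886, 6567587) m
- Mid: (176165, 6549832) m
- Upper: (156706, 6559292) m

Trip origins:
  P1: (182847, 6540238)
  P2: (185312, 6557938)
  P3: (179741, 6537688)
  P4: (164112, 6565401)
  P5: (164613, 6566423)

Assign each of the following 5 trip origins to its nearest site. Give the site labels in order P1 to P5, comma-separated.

P1 → Mid (d²=136693960.00)
P2 → Central (d²=95136677.00)
P3 → Mid (d²=160264512.00)
P4 → East (d²=7579045.00)
P5 → East (d²=14451410.00)

Mid, Central, Mid, East, East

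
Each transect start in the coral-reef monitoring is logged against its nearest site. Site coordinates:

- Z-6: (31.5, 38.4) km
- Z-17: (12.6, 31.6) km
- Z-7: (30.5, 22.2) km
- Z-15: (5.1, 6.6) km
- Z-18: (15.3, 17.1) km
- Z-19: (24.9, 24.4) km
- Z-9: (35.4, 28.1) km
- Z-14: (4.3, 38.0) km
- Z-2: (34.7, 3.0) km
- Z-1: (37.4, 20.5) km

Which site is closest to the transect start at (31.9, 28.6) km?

Squared distances to each site:
Z-6: 96.200; Z-17: 381.490; Z-7: 42.920; Z-15: 1202.240; Z-18: 407.810; Z-19: 66.640; Z-9: 12.500; Z-14: 850.120; Z-2: 663.200; Z-1: 95.860.
Minimum at Z-9.

Z-9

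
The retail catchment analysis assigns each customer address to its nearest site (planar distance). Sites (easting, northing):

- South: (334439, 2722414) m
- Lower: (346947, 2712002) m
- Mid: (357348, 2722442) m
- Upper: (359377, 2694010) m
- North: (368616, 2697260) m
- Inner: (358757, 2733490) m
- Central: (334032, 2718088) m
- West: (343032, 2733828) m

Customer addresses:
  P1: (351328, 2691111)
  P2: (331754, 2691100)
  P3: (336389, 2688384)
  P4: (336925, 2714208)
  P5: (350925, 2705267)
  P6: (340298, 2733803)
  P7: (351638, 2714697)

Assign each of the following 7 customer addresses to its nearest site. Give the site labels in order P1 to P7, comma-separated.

Upper, Lower, Upper, Central, Lower, West, Lower

P1 → Upper (d²=73190602.00)
P2 → Lower (d²=667720853.00)
P3 → Upper (d²=560100020.00)
P4 → Central (d²=23423849.00)
P5 → Lower (d²=61184709.00)
P6 → West (d²=7475381.00)
P7 → Lower (d²=29268506.00)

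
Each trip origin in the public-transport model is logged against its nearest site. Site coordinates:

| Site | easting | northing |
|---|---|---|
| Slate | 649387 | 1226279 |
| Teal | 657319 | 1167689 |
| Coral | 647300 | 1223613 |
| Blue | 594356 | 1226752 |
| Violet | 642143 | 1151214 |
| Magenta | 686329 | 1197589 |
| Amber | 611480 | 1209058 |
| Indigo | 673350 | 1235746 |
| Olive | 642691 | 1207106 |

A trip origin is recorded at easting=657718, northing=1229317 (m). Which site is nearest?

Squared distances to each site:
Slate: 78635005.000; Teal: 3798169585.000; Coral: 141070340.000; Blue: 4021322269.000; Violet: 6342659234.000; Magenta: 1825255305.000; Amber: 2548379725.000; Indigo: 285691465.000; Olive: 719139250.000.
Minimum at Slate.

Slate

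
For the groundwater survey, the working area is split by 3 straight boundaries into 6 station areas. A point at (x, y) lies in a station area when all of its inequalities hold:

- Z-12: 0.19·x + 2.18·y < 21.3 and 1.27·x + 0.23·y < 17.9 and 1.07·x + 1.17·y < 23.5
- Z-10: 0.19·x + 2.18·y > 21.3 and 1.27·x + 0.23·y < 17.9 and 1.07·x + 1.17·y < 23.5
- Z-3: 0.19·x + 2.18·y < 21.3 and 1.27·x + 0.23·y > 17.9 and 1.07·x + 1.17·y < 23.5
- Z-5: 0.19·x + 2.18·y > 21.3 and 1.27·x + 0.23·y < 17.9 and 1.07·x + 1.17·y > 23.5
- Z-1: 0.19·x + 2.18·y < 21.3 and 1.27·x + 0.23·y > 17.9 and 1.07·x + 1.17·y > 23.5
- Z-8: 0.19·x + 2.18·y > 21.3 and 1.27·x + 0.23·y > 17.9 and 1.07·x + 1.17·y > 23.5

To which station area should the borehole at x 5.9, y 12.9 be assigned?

Z-10

0.19·5.9 + 2.18·12.9 = 29.243, which is > 21.3
1.27·5.9 + 0.23·12.9 = 10.460, which is < 17.9
1.07·5.9 + 1.17·12.9 = 21.406, which is < 23.5
This sign pattern matches Z-10.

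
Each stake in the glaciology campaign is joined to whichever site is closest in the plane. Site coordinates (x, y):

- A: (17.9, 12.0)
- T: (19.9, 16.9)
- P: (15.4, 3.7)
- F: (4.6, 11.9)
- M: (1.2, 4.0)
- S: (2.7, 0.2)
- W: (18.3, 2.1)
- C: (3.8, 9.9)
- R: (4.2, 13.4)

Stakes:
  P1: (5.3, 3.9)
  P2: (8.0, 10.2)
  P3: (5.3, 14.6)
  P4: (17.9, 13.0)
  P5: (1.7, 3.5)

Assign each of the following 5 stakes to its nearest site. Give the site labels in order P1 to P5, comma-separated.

P1 → M (d²=16.82)
P2 → F (d²=14.45)
P3 → R (d²=2.65)
P4 → A (d²=1.00)
P5 → M (d²=0.50)

M, F, R, A, M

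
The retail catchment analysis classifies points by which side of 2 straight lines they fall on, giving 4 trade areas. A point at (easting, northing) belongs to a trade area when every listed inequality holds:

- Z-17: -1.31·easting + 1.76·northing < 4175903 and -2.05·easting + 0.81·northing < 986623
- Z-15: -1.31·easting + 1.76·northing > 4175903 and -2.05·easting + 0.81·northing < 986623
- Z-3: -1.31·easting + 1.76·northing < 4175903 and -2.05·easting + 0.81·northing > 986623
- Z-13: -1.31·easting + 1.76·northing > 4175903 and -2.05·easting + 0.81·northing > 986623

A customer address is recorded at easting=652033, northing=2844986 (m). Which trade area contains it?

Z-17

-1.31·652033 + 1.76·2844986 = 4153012.130, which is < 4175903
-2.05·652033 + 0.81·2844986 = 967771.010, which is < 986623
This sign pattern matches Z-17.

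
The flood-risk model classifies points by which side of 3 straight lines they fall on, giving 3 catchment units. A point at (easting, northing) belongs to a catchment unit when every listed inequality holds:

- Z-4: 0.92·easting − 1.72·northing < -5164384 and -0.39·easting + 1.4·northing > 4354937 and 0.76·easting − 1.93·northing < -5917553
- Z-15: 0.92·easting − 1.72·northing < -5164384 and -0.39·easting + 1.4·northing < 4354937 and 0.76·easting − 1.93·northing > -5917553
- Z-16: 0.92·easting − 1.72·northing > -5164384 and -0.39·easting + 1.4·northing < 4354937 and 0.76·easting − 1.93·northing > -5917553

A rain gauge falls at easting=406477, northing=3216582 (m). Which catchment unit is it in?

0.92·406477 − 1.72·3216582 = -5158562.200, which is > -5164384
-0.39·406477 + 1.4·3216582 = 4344688.770, which is < 4354937
0.76·406477 − 1.93·3216582 = -5899080.740, which is > -5917553
This sign pattern matches Z-16.

Z-16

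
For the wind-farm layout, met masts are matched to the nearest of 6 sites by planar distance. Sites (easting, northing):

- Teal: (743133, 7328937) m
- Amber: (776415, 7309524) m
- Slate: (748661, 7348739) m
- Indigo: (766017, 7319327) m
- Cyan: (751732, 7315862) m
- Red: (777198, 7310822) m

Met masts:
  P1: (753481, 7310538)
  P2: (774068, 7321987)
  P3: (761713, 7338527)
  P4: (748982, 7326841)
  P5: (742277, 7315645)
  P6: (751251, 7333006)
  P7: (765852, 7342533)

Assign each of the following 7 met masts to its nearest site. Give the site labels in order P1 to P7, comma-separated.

P1 → Cyan (d²=31403977.00)
P2 → Indigo (d²=71894201.00)
P3 → Slate (d²=274639648.00)
P4 → Teal (d²=38604017.00)
P5 → Cyan (d²=89444114.00)
P6 → Teal (d²=82458685.00)
P7 → Slate (d²=334044917.00)

Cyan, Indigo, Slate, Teal, Cyan, Teal, Slate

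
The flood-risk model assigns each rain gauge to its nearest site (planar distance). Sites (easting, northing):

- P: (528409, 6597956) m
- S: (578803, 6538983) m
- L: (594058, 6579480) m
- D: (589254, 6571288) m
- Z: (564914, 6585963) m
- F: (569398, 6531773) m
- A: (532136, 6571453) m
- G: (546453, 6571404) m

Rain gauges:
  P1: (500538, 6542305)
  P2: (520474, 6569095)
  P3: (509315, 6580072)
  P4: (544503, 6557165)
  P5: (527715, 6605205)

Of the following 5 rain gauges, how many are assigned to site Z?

P1 → A
P2 → A
P3 → A
P4 → G
P5 → P
0 of the 5 go to Z.

0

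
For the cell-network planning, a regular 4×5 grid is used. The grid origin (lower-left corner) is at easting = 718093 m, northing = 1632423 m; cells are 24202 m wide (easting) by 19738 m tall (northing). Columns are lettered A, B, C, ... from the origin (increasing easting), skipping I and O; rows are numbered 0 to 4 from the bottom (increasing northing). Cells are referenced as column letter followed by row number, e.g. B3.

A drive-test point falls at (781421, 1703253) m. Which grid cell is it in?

Column index: ⌊(781421 − 718093) / 24202⌋ = ⌊2.617⌋ = 2 → column C
Row offset from origin: ⌊(1703253 − 1632423) / 19738⌋ = ⌊3.589⌋ = 3 → row 3

C3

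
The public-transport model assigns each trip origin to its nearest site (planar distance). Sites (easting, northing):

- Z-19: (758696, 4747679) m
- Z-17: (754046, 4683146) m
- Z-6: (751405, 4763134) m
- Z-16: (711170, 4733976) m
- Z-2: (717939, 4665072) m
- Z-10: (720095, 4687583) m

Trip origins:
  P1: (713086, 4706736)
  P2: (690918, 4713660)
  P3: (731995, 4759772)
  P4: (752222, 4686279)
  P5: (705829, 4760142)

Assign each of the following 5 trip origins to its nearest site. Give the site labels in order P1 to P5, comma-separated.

P1 → Z-10 (d²=415963490.00)
P2 → Z-16 (d²=822883360.00)
P3 → Z-6 (d²=388051144.00)
P4 → Z-17 (d²=13142665.00)
P5 → Z-16 (d²=713185837.00)

Z-10, Z-16, Z-6, Z-17, Z-16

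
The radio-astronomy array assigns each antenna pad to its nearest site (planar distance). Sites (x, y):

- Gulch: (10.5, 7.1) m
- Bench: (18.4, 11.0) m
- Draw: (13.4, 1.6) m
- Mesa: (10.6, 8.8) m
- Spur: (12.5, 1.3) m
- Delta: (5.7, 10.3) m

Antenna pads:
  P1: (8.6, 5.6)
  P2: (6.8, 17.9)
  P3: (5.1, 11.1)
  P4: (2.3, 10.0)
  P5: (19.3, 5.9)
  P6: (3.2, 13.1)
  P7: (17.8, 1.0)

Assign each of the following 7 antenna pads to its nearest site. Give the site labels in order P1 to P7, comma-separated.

P1 → Gulch (d²=5.86)
P2 → Delta (d²=58.97)
P3 → Delta (d²=1.00)
P4 → Delta (d²=11.65)
P5 → Bench (d²=26.82)
P6 → Delta (d²=14.09)
P7 → Draw (d²=19.72)

Gulch, Delta, Delta, Delta, Bench, Delta, Draw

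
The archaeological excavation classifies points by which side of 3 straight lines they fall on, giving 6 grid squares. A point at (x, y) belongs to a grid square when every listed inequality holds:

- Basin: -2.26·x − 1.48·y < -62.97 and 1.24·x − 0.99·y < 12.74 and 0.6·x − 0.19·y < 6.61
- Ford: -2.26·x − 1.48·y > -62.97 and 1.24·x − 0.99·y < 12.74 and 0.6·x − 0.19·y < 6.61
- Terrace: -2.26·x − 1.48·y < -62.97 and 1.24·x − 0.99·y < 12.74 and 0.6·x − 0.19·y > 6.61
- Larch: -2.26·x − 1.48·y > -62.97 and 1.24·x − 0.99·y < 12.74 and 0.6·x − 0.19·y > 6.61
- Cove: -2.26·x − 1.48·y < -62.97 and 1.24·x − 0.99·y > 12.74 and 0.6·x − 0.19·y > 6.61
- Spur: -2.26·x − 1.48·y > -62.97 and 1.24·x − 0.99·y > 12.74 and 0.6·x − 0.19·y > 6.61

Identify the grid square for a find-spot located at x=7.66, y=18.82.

-2.26·7.66 − 1.48·18.82 = -45.165, which is > -62.97
1.24·7.66 − 0.99·18.82 = -9.133, which is < 12.74
0.6·7.66 − 0.19·18.82 = 1.020, which is < 6.61
This sign pattern matches Ford.

Ford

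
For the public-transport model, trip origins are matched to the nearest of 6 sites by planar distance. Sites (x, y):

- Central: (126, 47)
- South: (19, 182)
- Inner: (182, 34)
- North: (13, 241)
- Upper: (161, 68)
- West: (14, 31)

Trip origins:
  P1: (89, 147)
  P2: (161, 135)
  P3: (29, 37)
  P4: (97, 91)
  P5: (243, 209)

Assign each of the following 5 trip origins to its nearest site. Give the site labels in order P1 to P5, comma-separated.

P1 → South (d²=6125.00)
P2 → Upper (d²=4489.00)
P3 → West (d²=261.00)
P4 → Central (d²=2777.00)
P5 → Upper (d²=26605.00)

South, Upper, West, Central, Upper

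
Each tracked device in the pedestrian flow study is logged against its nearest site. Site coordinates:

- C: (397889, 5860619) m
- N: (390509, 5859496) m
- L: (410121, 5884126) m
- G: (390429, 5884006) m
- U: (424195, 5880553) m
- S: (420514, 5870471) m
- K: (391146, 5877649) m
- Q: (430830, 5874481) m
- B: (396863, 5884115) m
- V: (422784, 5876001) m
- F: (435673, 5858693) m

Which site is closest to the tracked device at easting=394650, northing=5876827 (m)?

Squared distances to each site:
C: 273190385.000; N: 317511442.000; L: 292627242.000; G: 69354882.000; U: 886790101.000; S: 709345232.000; K: 12953700.000; Q: 1314496116.000; B: 58012313.000; V: 792204232.000; F: 2011728485.000.
Minimum at K.

K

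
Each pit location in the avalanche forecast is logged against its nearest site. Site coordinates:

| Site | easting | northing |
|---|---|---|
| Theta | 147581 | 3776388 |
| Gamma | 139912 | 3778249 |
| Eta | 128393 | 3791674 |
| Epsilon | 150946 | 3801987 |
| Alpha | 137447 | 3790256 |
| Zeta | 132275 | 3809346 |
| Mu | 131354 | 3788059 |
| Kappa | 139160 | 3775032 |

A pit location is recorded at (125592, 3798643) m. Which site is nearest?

Eta

Squared distances to each site:
Theta: 978801146.000; Gamma: 620977636.000; Eta: 56412562.000; Epsilon: 654007652.000; Alpha: 210882794.000; Zeta: 159216698.000; Mu: 145221700.000; Kappa: 741569945.000.
Minimum at Eta.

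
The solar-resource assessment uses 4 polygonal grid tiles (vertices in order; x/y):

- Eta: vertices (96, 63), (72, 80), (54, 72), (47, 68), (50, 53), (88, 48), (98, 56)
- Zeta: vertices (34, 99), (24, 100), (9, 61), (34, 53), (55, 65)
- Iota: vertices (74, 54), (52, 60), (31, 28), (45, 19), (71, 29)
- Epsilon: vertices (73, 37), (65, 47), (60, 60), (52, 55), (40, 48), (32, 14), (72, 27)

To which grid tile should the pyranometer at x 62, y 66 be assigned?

Cast a ray rightward from (62, 66). For each polygon, the edges (by vertex number in listed order) whose endpoints lie on opposite sides of y = 66, where each meets that height, and whether that is right or left of the point:
Eta: 1–2 at x≈91.8 (right), 4–5 at x≈47.4 (left) → 1 crossing.
Zeta: 2–3 at x≈10.9 (left), 5–1 at x≈54.4 (left) → 0 crossings.
Iota: no edge straddles that height → 0 crossings.
Epsilon: no edge straddles that height → 0 crossings.
Only Eta has an odd count, so the point is inside Eta.

Eta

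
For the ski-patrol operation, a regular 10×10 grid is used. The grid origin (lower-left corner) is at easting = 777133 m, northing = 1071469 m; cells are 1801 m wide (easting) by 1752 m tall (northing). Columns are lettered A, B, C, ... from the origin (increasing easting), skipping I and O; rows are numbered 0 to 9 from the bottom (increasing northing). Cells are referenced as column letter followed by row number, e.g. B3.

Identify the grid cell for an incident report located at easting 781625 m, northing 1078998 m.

C4

Column index: ⌊(781625 − 777133) / 1801⌋ = ⌊2.494⌋ = 2 → column C
Row offset from origin: ⌊(1078998 − 1071469) / 1752⌋ = ⌊4.297⌋ = 4 → row 4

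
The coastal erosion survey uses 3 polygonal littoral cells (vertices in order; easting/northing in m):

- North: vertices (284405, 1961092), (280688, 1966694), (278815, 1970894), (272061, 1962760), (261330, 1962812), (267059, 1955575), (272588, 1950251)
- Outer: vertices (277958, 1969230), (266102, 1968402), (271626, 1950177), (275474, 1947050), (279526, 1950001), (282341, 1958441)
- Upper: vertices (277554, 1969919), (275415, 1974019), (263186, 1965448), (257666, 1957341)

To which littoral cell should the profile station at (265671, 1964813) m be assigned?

Cast a ray rightward from (265671, 1964813). For each polygon, the edges (by vertex number in listed order) whose endpoints lie on opposite sides of northing = 1964813, where each meets that height, and whether that is right or left of the point:
North: 1–2 at easting≈281936.1 (right), 3–4 at easting≈273765.7 (right) → 2 crossings.
Outer: 2–3 at easting≈267189.8 (right), 6–1 at easting≈279752.4 (right) → 2 crossings.
Upper: 3–4 at easting≈262753.6 (left), 4–1 at easting≈269480.5 (right) → 1 crossing.
Only Upper has an odd count, so the point is inside Upper.

Upper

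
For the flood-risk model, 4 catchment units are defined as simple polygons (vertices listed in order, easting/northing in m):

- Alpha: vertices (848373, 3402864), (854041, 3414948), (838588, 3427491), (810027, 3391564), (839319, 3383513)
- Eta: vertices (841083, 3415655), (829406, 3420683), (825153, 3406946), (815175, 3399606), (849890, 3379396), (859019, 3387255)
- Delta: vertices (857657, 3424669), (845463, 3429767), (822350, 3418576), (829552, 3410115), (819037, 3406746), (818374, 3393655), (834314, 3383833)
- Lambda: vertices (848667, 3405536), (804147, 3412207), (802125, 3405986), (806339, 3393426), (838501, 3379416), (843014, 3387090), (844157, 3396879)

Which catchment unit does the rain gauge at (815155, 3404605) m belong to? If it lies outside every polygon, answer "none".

Cast a ray rightward from (815155, 3404605). For each polygon, the edges (by vertex number in listed order) whose endpoints lie on opposite sides of northing = 3404605, where each meets that height, and whether that is right or left of the point:
Alpha: 1–2 at easting≈849189.6 (right), 3–4 at easting≈820394.2 (right) → 2 crossings.
Eta: 3–4 at easting≈821970.6 (right), 6–1 at easting≈848061.6 (right) → 2 crossings.
Delta: 5–6 at easting≈818928.6 (right), 7–1 at easting≈846187.9 (right) → 2 crossings.
Lambda: 3–4 at easting≈802588.3 (left), 7–1 at easting≈848182.0 (right) → 1 crossing.
Only Lambda has an odd count, so the point is inside Lambda.

Lambda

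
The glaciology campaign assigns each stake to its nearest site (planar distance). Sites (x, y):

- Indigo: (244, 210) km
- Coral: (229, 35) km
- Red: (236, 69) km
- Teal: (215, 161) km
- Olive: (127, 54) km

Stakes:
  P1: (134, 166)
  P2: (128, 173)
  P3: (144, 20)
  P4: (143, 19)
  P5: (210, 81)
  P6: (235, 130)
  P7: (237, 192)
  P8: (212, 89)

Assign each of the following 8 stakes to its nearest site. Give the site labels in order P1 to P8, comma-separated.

Teal, Teal, Olive, Olive, Red, Teal, Indigo, Red

P1 → Teal (d²=6586.00)
P2 → Teal (d²=7713.00)
P3 → Olive (d²=1445.00)
P4 → Olive (d²=1481.00)
P5 → Red (d²=820.00)
P6 → Teal (d²=1361.00)
P7 → Indigo (d²=373.00)
P8 → Red (d²=976.00)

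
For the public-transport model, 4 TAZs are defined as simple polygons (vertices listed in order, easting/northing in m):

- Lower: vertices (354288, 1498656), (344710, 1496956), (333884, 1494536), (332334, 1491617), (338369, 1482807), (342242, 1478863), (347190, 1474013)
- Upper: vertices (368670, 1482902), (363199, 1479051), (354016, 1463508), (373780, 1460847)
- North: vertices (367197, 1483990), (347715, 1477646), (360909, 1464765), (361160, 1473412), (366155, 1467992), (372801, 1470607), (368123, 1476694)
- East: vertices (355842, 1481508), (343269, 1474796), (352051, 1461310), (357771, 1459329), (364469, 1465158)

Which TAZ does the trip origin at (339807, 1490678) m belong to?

Cast a ray rightward from (339807, 1490678). For each polygon, the edges (by vertex number in listed order) whose endpoints lie on opposite sides of northing = 1490678, where each meets that height, and whether that is right or left of the point:
Lower: 4–5 at easting≈332977.2 (left), 7–1 at easting≈351990.1 (right) → 1 crossing.
Upper: no edge straddles that height → 0 crossings.
North: no edge straddles that height → 0 crossings.
East: no edge straddles that height → 0 crossings.
Only Lower has an odd count, so the point is inside Lower.

Lower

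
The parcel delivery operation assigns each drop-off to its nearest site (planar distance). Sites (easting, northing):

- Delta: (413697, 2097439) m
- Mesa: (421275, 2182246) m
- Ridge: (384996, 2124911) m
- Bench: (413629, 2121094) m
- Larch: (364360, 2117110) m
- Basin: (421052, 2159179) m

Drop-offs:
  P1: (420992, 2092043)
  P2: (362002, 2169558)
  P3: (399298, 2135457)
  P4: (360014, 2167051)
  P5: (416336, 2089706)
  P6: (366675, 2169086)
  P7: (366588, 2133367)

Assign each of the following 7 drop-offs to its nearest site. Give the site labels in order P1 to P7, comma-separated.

P1 → Delta (d²=82333841.00)
P2 → Ridge (d²=2522078645.00)
P3 → Ridge (d²=315765320.00)
P4 → Ridge (d²=2399879924.00)
P5 → Delta (d²=66763610.00)
P6 → Ridge (d²=2287089666.00)
P7 → Larch (d²=269254033.00)

Delta, Ridge, Ridge, Ridge, Delta, Ridge, Larch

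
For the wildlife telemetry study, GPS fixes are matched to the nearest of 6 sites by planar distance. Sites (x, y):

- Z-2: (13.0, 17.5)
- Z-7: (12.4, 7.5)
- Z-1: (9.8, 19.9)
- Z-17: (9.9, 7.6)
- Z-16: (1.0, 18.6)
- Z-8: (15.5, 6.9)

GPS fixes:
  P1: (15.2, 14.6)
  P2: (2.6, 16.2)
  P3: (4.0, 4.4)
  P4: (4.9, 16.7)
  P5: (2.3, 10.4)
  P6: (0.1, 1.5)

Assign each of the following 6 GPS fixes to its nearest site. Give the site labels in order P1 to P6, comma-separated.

P1 → Z-2 (d²=13.25)
P2 → Z-16 (d²=8.32)
P3 → Z-17 (d²=45.05)
P4 → Z-16 (d²=18.82)
P5 → Z-17 (d²=65.60)
P6 → Z-17 (d²=133.25)

Z-2, Z-16, Z-17, Z-16, Z-17, Z-17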